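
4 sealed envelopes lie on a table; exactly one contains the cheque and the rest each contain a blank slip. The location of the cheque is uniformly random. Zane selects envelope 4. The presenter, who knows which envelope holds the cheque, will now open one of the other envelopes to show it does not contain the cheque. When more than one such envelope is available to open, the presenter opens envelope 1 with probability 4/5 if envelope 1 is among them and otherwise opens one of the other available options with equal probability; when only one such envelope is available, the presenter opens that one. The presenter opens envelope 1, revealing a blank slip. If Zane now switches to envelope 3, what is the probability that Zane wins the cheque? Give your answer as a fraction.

Condition on the true location of the cheque.
If it is in envelope 1 (prior 1/4): the presenter opened envelope 1, so this case is ruled out; weight (1/4)·0 = 0.
If it is in any of envelopes 2, 3, and 4 (prior 1/4 each): envelope 1 is available, opened with probability 4/5; weight (1/4)·(4/5) = 1/5 each.
The weights sum to 3/5.
So P(the cheque in envelope 3 | the presenter opened envelope 1) = (1/5) / (3/5) = 1/3.

1/3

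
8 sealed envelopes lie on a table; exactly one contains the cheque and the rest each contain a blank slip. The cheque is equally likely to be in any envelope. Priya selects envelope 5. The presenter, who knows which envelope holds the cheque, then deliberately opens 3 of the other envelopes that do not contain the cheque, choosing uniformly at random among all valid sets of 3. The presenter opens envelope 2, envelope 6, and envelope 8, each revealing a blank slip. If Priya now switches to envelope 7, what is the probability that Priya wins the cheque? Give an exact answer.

7/32

Condition on the true location of the cheque.
If it is in any of envelopes 1, 3, 4, and 7 (prior 1/8 each): the presenter has 20 equally likely choices, so probability 1/20; weight (1/8)·(1/20) = 1/160 each.
If it is in any of envelopes 2, 6, and 8 (prior 1/8 each): that envelope was opened and seen not to hold the prize — ruled out; weight (1/8)·0 = 0 each.
If it is in envelope 5 (prior 1/8): the presenter has 35 equally likely choices, so probability 1/35; weight (1/8)·(1/35) = 1/280.
The weights sum to 1/35.
So P(the cheque in envelope 7 | the presenter opened envelope 2, envelope 6, and envelope 8) = (1/160) / (1/35) = 7/32.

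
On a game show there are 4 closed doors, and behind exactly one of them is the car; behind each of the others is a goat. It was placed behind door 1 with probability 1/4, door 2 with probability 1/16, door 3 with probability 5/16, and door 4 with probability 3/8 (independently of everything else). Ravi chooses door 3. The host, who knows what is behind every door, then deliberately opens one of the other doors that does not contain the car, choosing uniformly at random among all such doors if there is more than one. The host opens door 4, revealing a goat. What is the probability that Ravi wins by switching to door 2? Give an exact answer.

Apply Bayes' rule, conditioning on where the car actually is.
If it is behind door 1 (prior 1/4): the host has 2 equally likely choices, so probability 1/2; weight (1/4)·(1/2) = 1/8.
If it is behind door 2 (prior 1/16): the host has 2 equally likely choices, so probability 1/2; weight (1/16)·(1/2) = 1/32.
If it is behind door 3 (prior 5/16): the host has 3 equally likely choices, so probability 1/3; weight (5/16)·(1/3) = 5/48.
If it is behind door 4 (prior 3/8): the host opened door 4, so this case is ruled out; weight (3/8)·0 = 0.
The weights sum to 25/96.
So P(the car behind door 2 | the host opened door 4) = (1/32) / (25/96) = 3/25.

3/25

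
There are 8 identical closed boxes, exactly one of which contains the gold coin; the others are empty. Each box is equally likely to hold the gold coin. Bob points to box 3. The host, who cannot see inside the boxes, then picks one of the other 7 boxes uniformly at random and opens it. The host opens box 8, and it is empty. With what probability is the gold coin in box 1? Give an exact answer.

Condition on the true location of the gold coin.
If it is in any of boxes 1, 2, 3, 4, 5, 6, and 7 (prior 1/8 each): the host picks box 8 with probability 1/7 regardless, and it is not the prize; weight (1/8)·(1/7) = 1/56 each.
If it is in box 8 (prior 1/8): the host opened box 8, so this case is ruled out; weight (1/8)·0 = 0.
The weights sum to 1/8.
So P(the gold coin in box 1 | the host opened box 8) = (1/56) / (1/8) = 1/7.

1/7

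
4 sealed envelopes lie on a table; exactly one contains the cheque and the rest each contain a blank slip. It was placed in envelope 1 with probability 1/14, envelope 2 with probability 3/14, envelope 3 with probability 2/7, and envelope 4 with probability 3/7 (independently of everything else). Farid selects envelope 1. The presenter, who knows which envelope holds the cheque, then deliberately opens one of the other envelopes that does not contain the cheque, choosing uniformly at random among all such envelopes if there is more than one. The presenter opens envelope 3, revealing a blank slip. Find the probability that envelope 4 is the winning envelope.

18/29

Consider each possible location of the cheque in turn.
If it is in envelope 1 (prior 1/14): the presenter has 3 equally likely choices, so probability 1/3; weight (1/14)·(1/3) = 1/42.
If it is in envelope 2 (prior 3/14): the presenter has 2 equally likely choices, so probability 1/2; weight (3/14)·(1/2) = 3/28.
If it is in envelope 3 (prior 2/7): the presenter opened envelope 3, so this case is ruled out; weight (2/7)·0 = 0.
If it is in envelope 4 (prior 3/7): the presenter has 2 equally likely choices, so probability 1/2; weight (3/7)·(1/2) = 3/14.
The weights sum to 29/84.
So P(the cheque in envelope 4 | the presenter opened envelope 3) = (3/14) / (29/84) = 18/29.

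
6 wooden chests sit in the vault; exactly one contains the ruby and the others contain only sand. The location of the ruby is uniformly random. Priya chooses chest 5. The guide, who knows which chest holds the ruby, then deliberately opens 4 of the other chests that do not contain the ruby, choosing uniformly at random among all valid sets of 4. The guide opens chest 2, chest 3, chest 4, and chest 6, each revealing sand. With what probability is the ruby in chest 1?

5/6

Consider each possible location of the ruby in turn.
If it is in chest 1 (prior 1/6): the guide has no choice, probability 1; weight (1/6)·1 = 1/6.
If it is in any of chests 2, 3, 4, and 6 (prior 1/6 each): that chest was opened and seen not to hold the prize — ruled out; weight (1/6)·0 = 0 each.
If it is in chest 5 (prior 1/6): the guide has 5 equally likely choices, so probability 1/5; weight (1/6)·(1/5) = 1/30.
The weights sum to 1/5.
So P(the ruby in chest 1 | the guide opened chest 2, chest 3, chest 4, and chest 6) = (1/6) / (1/5) = 5/6.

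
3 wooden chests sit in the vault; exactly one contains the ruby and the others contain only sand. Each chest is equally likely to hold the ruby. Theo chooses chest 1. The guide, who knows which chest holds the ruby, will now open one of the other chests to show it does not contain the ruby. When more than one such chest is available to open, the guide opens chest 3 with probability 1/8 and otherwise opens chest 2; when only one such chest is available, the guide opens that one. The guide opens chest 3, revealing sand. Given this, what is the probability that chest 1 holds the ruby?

Apply Bayes' rule, conditioning on where the ruby actually is.
If it is in chest 1 (prior 1/3): chest 3 is available, opened with probability 1/8; weight (1/3)·(1/8) = 1/24.
If it is in chest 2 (prior 1/3): only chest 3 is available, probability 1; weight (1/3)·1 = 1/3.
If it is in chest 3 (prior 1/3): the guide opened chest 3, so this case is ruled out; weight (1/3)·0 = 0.
The weights sum to 3/8.
So P(the ruby in chest 1 | the guide opened chest 3) = (1/24) / (3/8) = 1/9.

1/9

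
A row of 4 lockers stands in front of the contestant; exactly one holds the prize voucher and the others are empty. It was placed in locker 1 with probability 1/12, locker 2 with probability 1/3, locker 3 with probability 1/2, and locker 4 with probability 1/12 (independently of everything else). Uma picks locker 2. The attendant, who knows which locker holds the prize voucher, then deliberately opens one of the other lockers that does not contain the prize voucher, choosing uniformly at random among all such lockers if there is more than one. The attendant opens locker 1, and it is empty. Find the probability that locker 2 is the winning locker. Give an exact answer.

8/29

Condition on the true location of the prize voucher.
If it is in locker 1 (prior 1/12): the attendant opened locker 1, so this case is ruled out; weight (1/12)·0 = 0.
If it is in locker 2 (prior 1/3): the attendant has 3 equally likely choices, so probability 1/3; weight (1/3)·(1/3) = 1/9.
If it is in locker 3 (prior 1/2): the attendant has 2 equally likely choices, so probability 1/2; weight (1/2)·(1/2) = 1/4.
If it is in locker 4 (prior 1/12): the attendant has 2 equally likely choices, so probability 1/2; weight (1/12)·(1/2) = 1/24.
The weights sum to 29/72.
So P(the prize voucher in locker 2 | the attendant opened locker 1) = (1/9) / (29/72) = 8/29.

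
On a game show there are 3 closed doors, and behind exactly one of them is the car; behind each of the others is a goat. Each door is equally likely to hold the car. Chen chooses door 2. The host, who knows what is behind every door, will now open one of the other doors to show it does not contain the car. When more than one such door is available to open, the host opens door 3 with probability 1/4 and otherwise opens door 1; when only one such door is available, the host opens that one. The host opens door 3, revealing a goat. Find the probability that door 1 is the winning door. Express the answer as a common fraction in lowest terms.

Condition on the true location of the car.
If it is behind door 1 (prior 1/3): only door 3 is available, probability 1; weight (1/3)·1 = 1/3.
If it is behind door 2 (prior 1/3): door 3 is available, opened with probability 1/4; weight (1/3)·(1/4) = 1/12.
If it is behind door 3 (prior 1/3): the host opened door 3, so this case is ruled out; weight (1/3)·0 = 0.
The weights sum to 5/12.
So P(the car behind door 1 | the host opened door 3) = (1/3) / (5/12) = 4/5.

4/5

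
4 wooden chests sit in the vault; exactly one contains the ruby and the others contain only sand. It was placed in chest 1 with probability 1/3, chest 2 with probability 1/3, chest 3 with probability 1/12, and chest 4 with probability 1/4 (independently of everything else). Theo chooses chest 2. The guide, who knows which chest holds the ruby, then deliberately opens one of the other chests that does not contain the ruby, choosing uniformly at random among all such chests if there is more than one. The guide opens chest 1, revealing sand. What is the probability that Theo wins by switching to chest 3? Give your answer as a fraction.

Consider each possible location of the ruby in turn.
If it is in chest 1 (prior 1/3): the guide opened chest 1, so this case is ruled out; weight (1/3)·0 = 0.
If it is in chest 2 (prior 1/3): the guide has 3 equally likely choices, so probability 1/3; weight (1/3)·(1/3) = 1/9.
If it is in chest 3 (prior 1/12): the guide has 2 equally likely choices, so probability 1/2; weight (1/12)·(1/2) = 1/24.
If it is in chest 4 (prior 1/4): the guide has 2 equally likely choices, so probability 1/2; weight (1/4)·(1/2) = 1/8.
The weights sum to 5/18.
So P(the ruby in chest 3 | the guide opened chest 1) = (1/24) / (5/18) = 3/20.

3/20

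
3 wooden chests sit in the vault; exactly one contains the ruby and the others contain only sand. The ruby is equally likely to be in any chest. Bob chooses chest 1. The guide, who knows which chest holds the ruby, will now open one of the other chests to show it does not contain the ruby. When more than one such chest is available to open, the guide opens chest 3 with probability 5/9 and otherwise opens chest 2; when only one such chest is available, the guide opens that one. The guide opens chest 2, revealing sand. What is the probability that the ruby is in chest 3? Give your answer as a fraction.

Condition on the true location of the ruby.
If it is in chest 1 (prior 1/3): chest 3 is available but not opened, probability 4/9; weight (1/3)·(4/9) = 4/27.
If it is in chest 2 (prior 1/3): the guide opened chest 2, so this case is ruled out; weight (1/3)·0 = 0.
If it is in chest 3 (prior 1/3): only chest 2 is available, probability 1; weight (1/3)·1 = 1/3.
The weights sum to 13/27.
So P(the ruby in chest 3 | the guide opened chest 2) = (1/3) / (13/27) = 9/13.

9/13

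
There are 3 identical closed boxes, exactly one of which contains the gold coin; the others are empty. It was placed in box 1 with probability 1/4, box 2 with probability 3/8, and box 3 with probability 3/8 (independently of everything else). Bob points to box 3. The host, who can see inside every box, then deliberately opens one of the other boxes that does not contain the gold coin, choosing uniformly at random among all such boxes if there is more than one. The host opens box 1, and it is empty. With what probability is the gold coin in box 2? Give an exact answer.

Apply Bayes' rule, conditioning on where the gold coin actually is.
If it is in box 1 (prior 1/4): the host opened box 1, so this case is ruled out; weight (1/4)·0 = 0.
If it is in box 2 (prior 3/8): the host has no choice, probability 1; weight (3/8)·1 = 3/8.
If it is in box 3 (prior 3/8): the host has 2 equally likely choices, so probability 1/2; weight (3/8)·(1/2) = 3/16.
The weights sum to 9/16.
So P(the gold coin in box 2 | the host opened box 1) = (3/8) / (9/16) = 2/3.

2/3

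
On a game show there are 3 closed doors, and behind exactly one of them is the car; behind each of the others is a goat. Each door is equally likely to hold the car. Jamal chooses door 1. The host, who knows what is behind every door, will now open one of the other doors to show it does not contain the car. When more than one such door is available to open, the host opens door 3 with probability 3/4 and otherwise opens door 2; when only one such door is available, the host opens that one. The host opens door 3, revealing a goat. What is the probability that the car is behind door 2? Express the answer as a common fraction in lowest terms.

4/7

Apply Bayes' rule, conditioning on where the car actually is.
If it is behind door 1 (prior 1/3): door 3 is available, opened with probability 3/4; weight (1/3)·(3/4) = 1/4.
If it is behind door 2 (prior 1/3): only door 3 is available, probability 1; weight (1/3)·1 = 1/3.
If it is behind door 3 (prior 1/3): the host opened door 3, so this case is ruled out; weight (1/3)·0 = 0.
The weights sum to 7/12.
So P(the car behind door 2 | the host opened door 3) = (1/3) / (7/12) = 4/7.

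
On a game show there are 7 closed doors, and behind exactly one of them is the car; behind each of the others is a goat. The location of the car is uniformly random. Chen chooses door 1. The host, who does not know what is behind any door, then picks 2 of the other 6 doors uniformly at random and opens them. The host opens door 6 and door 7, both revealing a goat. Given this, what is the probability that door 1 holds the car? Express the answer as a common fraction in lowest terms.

Because the host chose which doors to open without knowing where the car is, the choice is independent of the prize location. Learning that none of the 2 opened doors holds the car simply rules out those 2 locations and leaves the remaining 5 doors still equally likely by symmetry.
So P(the car behind door 1) = 1/5.

1/5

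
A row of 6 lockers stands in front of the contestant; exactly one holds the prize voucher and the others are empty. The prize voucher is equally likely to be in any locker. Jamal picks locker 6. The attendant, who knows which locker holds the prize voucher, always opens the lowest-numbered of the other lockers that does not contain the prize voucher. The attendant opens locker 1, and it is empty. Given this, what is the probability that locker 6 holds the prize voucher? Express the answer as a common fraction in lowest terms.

Apply Bayes' rule, conditioning on where the prize voucher actually is.
If it is in locker 1 (prior 1/6): the attendant opened locker 1, so this case is ruled out; weight (1/6)·0 = 0.
If it is in any of lockers 2, 3, 4, 5, and 6 (prior 1/6 each): locker 1 is the lowest-numbered option available, probability 1; weight (1/6)·1 = 1/6 each.
The weights sum to 5/6.
So P(the prize voucher in locker 6 | the attendant opened locker 1) = (1/6) / (5/6) = 1/5.

1/5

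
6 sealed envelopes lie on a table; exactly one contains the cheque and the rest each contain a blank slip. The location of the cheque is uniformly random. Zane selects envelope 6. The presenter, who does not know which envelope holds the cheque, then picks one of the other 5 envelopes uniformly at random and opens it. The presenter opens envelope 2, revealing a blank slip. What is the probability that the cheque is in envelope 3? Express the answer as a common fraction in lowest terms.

Apply Bayes' rule, conditioning on where the cheque actually is.
If it is in any of envelopes 1, 3, 4, 5, and 6 (prior 1/6 each): the presenter picks envelope 2 with probability 1/5 regardless, and it is not the prize; weight (1/6)·(1/5) = 1/30 each.
If it is in envelope 2 (prior 1/6): the presenter opened envelope 2, so this case is ruled out; weight (1/6)·0 = 0.
The weights sum to 1/6.
So P(the cheque in envelope 3 | the presenter opened envelope 2) = (1/30) / (1/6) = 1/5.

1/5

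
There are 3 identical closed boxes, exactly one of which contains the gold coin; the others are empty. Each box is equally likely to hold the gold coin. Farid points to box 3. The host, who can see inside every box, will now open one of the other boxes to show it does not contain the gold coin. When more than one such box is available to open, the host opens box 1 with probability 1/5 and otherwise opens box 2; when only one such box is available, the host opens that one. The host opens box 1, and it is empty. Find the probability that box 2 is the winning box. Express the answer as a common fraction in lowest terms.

5/6

Condition on the true location of the gold coin.
If it is in box 1 (prior 1/3): the host opened box 1, so this case is ruled out; weight (1/3)·0 = 0.
If it is in box 2 (prior 1/3): only box 1 is available, probability 1; weight (1/3)·1 = 1/3.
If it is in box 3 (prior 1/3): box 1 is available, opened with probability 1/5; weight (1/3)·(1/5) = 1/15.
The weights sum to 2/5.
So P(the gold coin in box 2 | the host opened box 1) = (1/3) / (2/5) = 5/6.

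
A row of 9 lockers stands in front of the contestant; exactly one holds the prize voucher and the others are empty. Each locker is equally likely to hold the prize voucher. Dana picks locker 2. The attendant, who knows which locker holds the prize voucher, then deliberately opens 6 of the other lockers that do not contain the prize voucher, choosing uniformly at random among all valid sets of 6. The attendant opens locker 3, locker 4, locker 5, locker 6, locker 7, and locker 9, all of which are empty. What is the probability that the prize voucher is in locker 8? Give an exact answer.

4/9

Consider each possible location of the prize voucher in turn.
If it is in either of lockers 1 and 8 (prior 1/9 each): the attendant has 7 equally likely choices, so probability 1/7; weight (1/9)·(1/7) = 1/63 each.
If it is in locker 2 (prior 1/9): the attendant has 28 equally likely choices, so probability 1/28; weight (1/9)·(1/28) = 1/252.
If it is in any of lockers 3, 4, 5, 6, 7, and 9 (prior 1/9 each): that locker was opened and seen not to hold the prize — ruled out; weight (1/9)·0 = 0 each.
The weights sum to 1/28.
So P(the prize voucher in locker 8 | the attendant opened locker 3, locker 4, locker 5, locker 6, locker 7, and locker 9) = (1/63) / (1/28) = 4/9.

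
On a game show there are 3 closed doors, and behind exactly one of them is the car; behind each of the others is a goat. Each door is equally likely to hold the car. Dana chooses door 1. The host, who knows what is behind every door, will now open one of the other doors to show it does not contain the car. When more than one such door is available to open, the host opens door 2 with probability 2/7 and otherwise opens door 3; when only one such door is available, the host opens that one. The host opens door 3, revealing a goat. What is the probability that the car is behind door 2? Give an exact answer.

Consider each possible location of the car in turn.
If it is behind door 1 (prior 1/3): door 2 is available but not opened, probability 5/7; weight (1/3)·(5/7) = 5/21.
If it is behind door 2 (prior 1/3): only door 3 is available, probability 1; weight (1/3)·1 = 1/3.
If it is behind door 3 (prior 1/3): the host opened door 3, so this case is ruled out; weight (1/3)·0 = 0.
The weights sum to 4/7.
So P(the car behind door 2 | the host opened door 3) = (1/3) / (4/7) = 7/12.

7/12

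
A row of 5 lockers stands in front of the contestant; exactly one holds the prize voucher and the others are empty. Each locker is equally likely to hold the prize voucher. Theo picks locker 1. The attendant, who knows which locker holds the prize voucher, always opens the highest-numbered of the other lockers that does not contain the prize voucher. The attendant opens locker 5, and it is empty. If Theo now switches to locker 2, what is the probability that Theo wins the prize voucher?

1/4

Consider each possible location of the prize voucher in turn.
If it is in any of lockers 1, 2, 3, and 4 (prior 1/5 each): locker 5 is the highest-numbered option available, probability 1; weight (1/5)·1 = 1/5 each.
If it is in locker 5 (prior 1/5): the attendant opened locker 5, so this case is ruled out; weight (1/5)·0 = 0.
The weights sum to 4/5.
So P(the prize voucher in locker 2 | the attendant opened locker 5) = (1/5) / (4/5) = 1/4.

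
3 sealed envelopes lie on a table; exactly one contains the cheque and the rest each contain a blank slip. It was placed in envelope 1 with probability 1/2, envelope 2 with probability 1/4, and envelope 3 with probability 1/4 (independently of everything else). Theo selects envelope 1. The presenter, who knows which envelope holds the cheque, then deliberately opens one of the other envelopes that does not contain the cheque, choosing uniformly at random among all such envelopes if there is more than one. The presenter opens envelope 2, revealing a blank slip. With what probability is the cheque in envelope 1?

Condition on the true location of the cheque.
If it is in envelope 1 (prior 1/2): the presenter has 2 equally likely choices, so probability 1/2; weight (1/2)·(1/2) = 1/4.
If it is in envelope 2 (prior 1/4): the presenter opened envelope 2, so this case is ruled out; weight (1/4)·0 = 0.
If it is in envelope 3 (prior 1/4): the presenter has no choice, probability 1; weight (1/4)·1 = 1/4.
The weights sum to 1/2.
So P(the cheque in envelope 1 | the presenter opened envelope 2) = (1/4) / (1/2) = 1/2.

1/2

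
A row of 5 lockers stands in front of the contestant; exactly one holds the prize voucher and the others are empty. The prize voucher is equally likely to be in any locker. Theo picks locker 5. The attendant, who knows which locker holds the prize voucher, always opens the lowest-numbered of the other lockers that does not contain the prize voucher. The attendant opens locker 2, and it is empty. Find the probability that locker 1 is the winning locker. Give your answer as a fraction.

Condition on the true location of the prize voucher.
If it is in locker 1 (prior 1/5): locker 2 is the lowest-numbered option available, probability 1; weight (1/5)·1 = 1/5.
If it is in locker 2 (prior 1/5): the attendant opened locker 2, so this case is ruled out; weight (1/5)·0 = 0.
If it is in any of lockers 3, 4, and 5 (prior 1/5 each): the attendant would have opened locker 1 instead, probability 0; weight (1/5)·0 = 0 each.
The weights sum to 1/5.
So P(the prize voucher in locker 1 | the attendant opened locker 2) = (1/5) / (1/5) = 1.

1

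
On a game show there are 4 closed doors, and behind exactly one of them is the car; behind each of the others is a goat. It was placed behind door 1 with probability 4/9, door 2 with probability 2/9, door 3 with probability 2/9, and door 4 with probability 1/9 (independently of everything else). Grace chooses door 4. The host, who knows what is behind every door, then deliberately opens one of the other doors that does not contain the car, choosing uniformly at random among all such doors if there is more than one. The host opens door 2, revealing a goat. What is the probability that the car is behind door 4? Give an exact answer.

1/10

Consider each possible location of the car in turn.
If it is behind door 1 (prior 4/9): the host has 2 equally likely choices, so probability 1/2; weight (4/9)·(1/2) = 2/9.
If it is behind door 2 (prior 2/9): the host opened door 2, so this case is ruled out; weight (2/9)·0 = 0.
If it is behind door 3 (prior 2/9): the host has 2 equally likely choices, so probability 1/2; weight (2/9)·(1/2) = 1/9.
If it is behind door 4 (prior 1/9): the host has 3 equally likely choices, so probability 1/3; weight (1/9)·(1/3) = 1/27.
The weights sum to 10/27.
So P(the car behind door 4 | the host opened door 2) = (1/27) / (10/27) = 1/10.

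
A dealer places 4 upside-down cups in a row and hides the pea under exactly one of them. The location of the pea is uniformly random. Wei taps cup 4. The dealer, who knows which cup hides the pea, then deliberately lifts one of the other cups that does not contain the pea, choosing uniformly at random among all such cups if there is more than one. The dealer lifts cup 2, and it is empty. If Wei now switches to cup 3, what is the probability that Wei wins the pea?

Consider each possible location of the pea in turn.
If it is under either of cups 1 and 3 (prior 1/4 each): the dealer has 2 equally likely choices, so probability 1/2; weight (1/4)·(1/2) = 1/8 each.
If it is under cup 2 (prior 1/4): the dealer opened cup 2, so this case is ruled out; weight (1/4)·0 = 0.
If it is under cup 4 (prior 1/4): the dealer has 3 equally likely choices, so probability 1/3; weight (1/4)·(1/3) = 1/12.
The weights sum to 1/3.
So P(the pea under cup 3 | the dealer opened cup 2) = (1/8) / (1/3) = 3/8.

3/8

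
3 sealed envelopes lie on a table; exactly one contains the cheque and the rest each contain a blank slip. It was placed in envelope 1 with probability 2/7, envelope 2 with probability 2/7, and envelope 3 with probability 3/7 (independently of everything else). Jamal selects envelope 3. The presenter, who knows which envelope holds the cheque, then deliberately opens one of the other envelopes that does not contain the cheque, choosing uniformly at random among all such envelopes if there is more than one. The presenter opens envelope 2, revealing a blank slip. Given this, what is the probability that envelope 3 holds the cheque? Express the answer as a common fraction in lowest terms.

Consider each possible location of the cheque in turn.
If it is in envelope 1 (prior 2/7): the presenter has no choice, probability 1; weight (2/7)·1 = 2/7.
If it is in envelope 2 (prior 2/7): the presenter opened envelope 2, so this case is ruled out; weight (2/7)·0 = 0.
If it is in envelope 3 (prior 3/7): the presenter has 2 equally likely choices, so probability 1/2; weight (3/7)·(1/2) = 3/14.
The weights sum to 1/2.
So P(the cheque in envelope 3 | the presenter opened envelope 2) = (3/14) / (1/2) = 3/7.

3/7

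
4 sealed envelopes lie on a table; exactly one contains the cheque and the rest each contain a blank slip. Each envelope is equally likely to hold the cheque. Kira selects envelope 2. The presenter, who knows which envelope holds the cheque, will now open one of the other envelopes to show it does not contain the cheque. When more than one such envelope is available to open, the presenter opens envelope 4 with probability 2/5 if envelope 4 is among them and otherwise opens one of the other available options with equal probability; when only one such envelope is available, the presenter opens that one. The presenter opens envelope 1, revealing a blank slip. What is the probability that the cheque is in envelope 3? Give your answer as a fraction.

3/7

Condition on the true location of the cheque.
If it is in envelope 1 (prior 1/4): the presenter opened envelope 1, so this case is ruled out; weight (1/4)·0 = 0.
If it is in envelope 2 (prior 1/4): envelope 4 is available but not opened; envelope 1 gets probability (1 − 2/5)/2 = 3/10; weight (1/4)·(3/10) = 3/40.
If it is in envelope 3 (prior 1/4): envelope 4 is available but not opened, probability 3/5; weight (1/4)·(3/5) = 3/20.
If it is in envelope 4 (prior 1/4): envelope 4 holds the prize so is unavailable; the presenter chooses uniformly among the 2 others, probability 1/2; weight (1/4)·(1/2) = 1/8.
The weights sum to 7/20.
So P(the cheque in envelope 3 | the presenter opened envelope 1) = (3/20) / (7/20) = 3/7.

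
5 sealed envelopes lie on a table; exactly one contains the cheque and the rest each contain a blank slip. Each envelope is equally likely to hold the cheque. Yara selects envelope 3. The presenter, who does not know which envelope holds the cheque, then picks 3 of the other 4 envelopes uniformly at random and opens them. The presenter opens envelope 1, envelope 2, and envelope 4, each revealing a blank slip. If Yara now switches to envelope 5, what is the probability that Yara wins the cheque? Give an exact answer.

1/2

Consider each possible location of the cheque in turn.
If it is in any of envelopes 1, 2, and 4 (prior 1/5 each): that envelope was opened and seen not to hold the prize — ruled out; weight (1/5)·0 = 0 each.
If it is in either of envelopes 3 and 5 (prior 1/5 each): the presenter picks exactly this set with probability 1/4 regardless, and none is the prize; weight (1/5)·(1/4) = 1/20 each.
The weights sum to 1/10.
So P(the cheque in envelope 5 | the presenter opened envelope 1, envelope 2, and envelope 4) = (1/20) / (1/10) = 1/2.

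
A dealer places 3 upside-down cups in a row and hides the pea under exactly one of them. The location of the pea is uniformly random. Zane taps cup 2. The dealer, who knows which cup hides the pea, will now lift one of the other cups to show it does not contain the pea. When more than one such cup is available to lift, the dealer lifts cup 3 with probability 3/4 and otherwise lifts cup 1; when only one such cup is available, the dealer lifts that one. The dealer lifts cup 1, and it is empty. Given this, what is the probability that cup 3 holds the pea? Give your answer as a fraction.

Apply Bayes' rule, conditioning on where the pea actually is.
If it is under cup 1 (prior 1/3): the dealer opened cup 1, so this case is ruled out; weight (1/3)·0 = 0.
If it is under cup 2 (prior 1/3): cup 3 is available but not opened, probability 1/4; weight (1/3)·(1/4) = 1/12.
If it is under cup 3 (prior 1/3): only cup 1 is available, probability 1; weight (1/3)·1 = 1/3.
The weights sum to 5/12.
So P(the pea under cup 3 | the dealer opened cup 1) = (1/3) / (5/12) = 4/5.

4/5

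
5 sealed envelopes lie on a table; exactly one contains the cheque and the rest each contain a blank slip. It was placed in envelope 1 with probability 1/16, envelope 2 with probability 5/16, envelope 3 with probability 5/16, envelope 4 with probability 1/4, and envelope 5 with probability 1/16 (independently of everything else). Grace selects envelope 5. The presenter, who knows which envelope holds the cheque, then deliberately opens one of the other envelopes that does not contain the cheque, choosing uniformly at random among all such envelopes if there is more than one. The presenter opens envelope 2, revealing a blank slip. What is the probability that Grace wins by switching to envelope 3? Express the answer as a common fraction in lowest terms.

Apply Bayes' rule, conditioning on where the cheque actually is.
If it is in envelope 1 (prior 1/16): the presenter has 3 equally likely choices, so probability 1/3; weight (1/16)·(1/3) = 1/48.
If it is in envelope 2 (prior 5/16): the presenter opened envelope 2, so this case is ruled out; weight (5/16)·0 = 0.
If it is in envelope 3 (prior 5/16): the presenter has 3 equally likely choices, so probability 1/3; weight (5/16)·(1/3) = 5/48.
If it is in envelope 4 (prior 1/4): the presenter has 3 equally likely choices, so probability 1/3; weight (1/4)·(1/3) = 1/12.
If it is in envelope 5 (prior 1/16): the presenter has 4 equally likely choices, so probability 1/4; weight (1/16)·(1/4) = 1/64.
The weights sum to 43/192.
So P(the cheque in envelope 3 | the presenter opened envelope 2) = (5/48) / (43/192) = 20/43.

20/43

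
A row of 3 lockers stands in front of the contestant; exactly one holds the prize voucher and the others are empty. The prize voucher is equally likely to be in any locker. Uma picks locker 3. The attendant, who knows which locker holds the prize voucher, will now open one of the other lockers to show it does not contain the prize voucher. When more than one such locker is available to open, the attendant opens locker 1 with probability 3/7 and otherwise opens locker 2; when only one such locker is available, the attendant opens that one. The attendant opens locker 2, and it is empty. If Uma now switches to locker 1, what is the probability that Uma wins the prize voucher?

7/11

Consider each possible location of the prize voucher in turn.
If it is in locker 1 (prior 1/3): only locker 2 is available, probability 1; weight (1/3)·1 = 1/3.
If it is in locker 2 (prior 1/3): the attendant opened locker 2, so this case is ruled out; weight (1/3)·0 = 0.
If it is in locker 3 (prior 1/3): locker 1 is available but not opened, probability 4/7; weight (1/3)·(4/7) = 4/21.
The weights sum to 11/21.
So P(the prize voucher in locker 1 | the attendant opened locker 2) = (1/3) / (11/21) = 7/11.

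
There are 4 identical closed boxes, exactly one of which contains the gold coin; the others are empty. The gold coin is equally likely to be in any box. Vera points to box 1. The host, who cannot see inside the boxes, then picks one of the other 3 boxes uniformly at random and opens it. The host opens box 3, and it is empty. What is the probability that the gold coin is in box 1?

Apply Bayes' rule, conditioning on where the gold coin actually is.
If it is in any of boxes 1, 2, and 4 (prior 1/4 each): the host picks box 3 with probability 1/3 regardless, and it is not the prize; weight (1/4)·(1/3) = 1/12 each.
If it is in box 3 (prior 1/4): the host opened box 3, so this case is ruled out; weight (1/4)·0 = 0.
The weights sum to 1/4.
So P(the gold coin in box 1 | the host opened box 3) = (1/12) / (1/4) = 1/3.

1/3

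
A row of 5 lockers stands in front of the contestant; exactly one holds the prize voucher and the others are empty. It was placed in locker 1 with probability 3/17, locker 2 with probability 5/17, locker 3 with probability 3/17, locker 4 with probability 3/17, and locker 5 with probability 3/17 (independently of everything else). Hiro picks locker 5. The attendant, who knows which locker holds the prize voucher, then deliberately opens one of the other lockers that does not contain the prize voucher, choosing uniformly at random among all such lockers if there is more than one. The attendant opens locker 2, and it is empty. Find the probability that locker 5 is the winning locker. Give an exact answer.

1/5

Apply Bayes' rule, conditioning on where the prize voucher actually is.
If it is in any of lockers 1, 3, and 4 (prior 3/17 each): the attendant has 3 equally likely choices, so probability 1/3; weight (3/17)·(1/3) = 1/17 each.
If it is in locker 2 (prior 5/17): the attendant opened locker 2, so this case is ruled out; weight (5/17)·0 = 0.
If it is in locker 5 (prior 3/17): the attendant has 4 equally likely choices, so probability 1/4; weight (3/17)·(1/4) = 3/68.
The weights sum to 15/68.
So P(the prize voucher in locker 5 | the attendant opened locker 2) = (3/68) / (15/68) = 1/5.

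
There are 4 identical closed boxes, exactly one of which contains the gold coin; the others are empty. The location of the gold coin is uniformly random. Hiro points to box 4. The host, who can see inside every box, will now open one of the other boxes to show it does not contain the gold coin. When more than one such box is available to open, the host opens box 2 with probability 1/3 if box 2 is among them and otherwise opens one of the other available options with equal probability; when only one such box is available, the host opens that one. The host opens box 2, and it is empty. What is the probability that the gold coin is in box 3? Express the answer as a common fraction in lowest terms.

Consider each possible location of the gold coin in turn.
If it is in any of boxes 1, 3, and 4 (prior 1/4 each): box 2 is available, opened with probability 1/3; weight (1/4)·(1/3) = 1/12 each.
If it is in box 2 (prior 1/4): the host opened box 2, so this case is ruled out; weight (1/4)·0 = 0.
The weights sum to 1/4.
So P(the gold coin in box 3 | the host opened box 2) = (1/12) / (1/4) = 1/3.

1/3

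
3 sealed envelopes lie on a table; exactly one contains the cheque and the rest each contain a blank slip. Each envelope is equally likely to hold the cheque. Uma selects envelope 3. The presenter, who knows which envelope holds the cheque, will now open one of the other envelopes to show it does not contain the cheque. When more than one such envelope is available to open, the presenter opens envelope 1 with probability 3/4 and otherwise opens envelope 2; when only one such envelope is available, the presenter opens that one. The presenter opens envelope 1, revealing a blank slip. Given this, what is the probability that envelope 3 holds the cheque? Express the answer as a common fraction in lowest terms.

3/7

Condition on the true location of the cheque.
If it is in envelope 1 (prior 1/3): the presenter opened envelope 1, so this case is ruled out; weight (1/3)·0 = 0.
If it is in envelope 2 (prior 1/3): only envelope 1 is available, probability 1; weight (1/3)·1 = 1/3.
If it is in envelope 3 (prior 1/3): envelope 1 is available, opened with probability 3/4; weight (1/3)·(3/4) = 1/4.
The weights sum to 7/12.
So P(the cheque in envelope 3 | the presenter opened envelope 1) = (1/4) / (7/12) = 3/7.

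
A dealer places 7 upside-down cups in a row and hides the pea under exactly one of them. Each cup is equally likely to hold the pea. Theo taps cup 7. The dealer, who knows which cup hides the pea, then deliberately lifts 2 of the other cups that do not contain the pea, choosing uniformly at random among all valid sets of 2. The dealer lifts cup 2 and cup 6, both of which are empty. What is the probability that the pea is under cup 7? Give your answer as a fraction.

Condition on the true location of the pea.
If it is under any of cups 1, 3, 4, and 5 (prior 1/7 each): the dealer has 10 equally likely choices, so probability 1/10; weight (1/7)·(1/10) = 1/70 each.
If it is under either of cups 2 and 6 (prior 1/7 each): that cup was opened and seen not to hold the prize — ruled out; weight (1/7)·0 = 0 each.
If it is under cup 7 (prior 1/7): the dealer has 15 equally likely choices, so probability 1/15; weight (1/7)·(1/15) = 1/105.
The weights sum to 1/15.
So P(the pea under cup 7 | the dealer opened cup 2 and cup 6) = (1/105) / (1/15) = 1/7.

1/7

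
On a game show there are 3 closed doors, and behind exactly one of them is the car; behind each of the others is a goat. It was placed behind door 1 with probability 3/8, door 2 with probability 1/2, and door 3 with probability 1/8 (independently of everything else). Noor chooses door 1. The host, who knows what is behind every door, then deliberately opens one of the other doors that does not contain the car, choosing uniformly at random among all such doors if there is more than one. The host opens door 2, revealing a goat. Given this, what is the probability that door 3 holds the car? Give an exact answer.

2/5

Apply Bayes' rule, conditioning on where the car actually is.
If it is behind door 1 (prior 3/8): the host has 2 equally likely choices, so probability 1/2; weight (3/8)·(1/2) = 3/16.
If it is behind door 2 (prior 1/2): the host opened door 2, so this case is ruled out; weight (1/2)·0 = 0.
If it is behind door 3 (prior 1/8): the host has no choice, probability 1; weight (1/8)·1 = 1/8.
The weights sum to 5/16.
So P(the car behind door 3 | the host opened door 2) = (1/8) / (5/16) = 2/5.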